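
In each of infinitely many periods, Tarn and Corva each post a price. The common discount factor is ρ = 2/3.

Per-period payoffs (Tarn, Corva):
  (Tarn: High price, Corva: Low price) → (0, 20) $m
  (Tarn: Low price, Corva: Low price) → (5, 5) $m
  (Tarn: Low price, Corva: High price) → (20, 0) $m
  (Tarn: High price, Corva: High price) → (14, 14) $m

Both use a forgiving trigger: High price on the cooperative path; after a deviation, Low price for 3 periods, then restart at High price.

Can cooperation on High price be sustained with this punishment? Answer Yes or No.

Yes

IC: ρ+…+ρ^3 ≥ (20−14)/(14−5) = 2/3.
At ρ = 2/3: partial sum = 1.4074 ≥ 0.6667. Cooperation sustainable.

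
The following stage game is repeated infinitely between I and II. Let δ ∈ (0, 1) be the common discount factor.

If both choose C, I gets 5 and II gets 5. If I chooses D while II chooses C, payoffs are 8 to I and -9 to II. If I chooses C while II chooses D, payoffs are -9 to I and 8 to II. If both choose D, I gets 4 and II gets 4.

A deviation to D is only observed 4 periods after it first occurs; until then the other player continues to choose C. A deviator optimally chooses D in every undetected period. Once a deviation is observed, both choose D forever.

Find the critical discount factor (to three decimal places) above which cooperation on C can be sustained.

0.931

A deviator earns 8 for 4 periods, then 4 forever; cooperating earns 5 forever. Multiplying the IC by (1−δ):
5 ≥ 8(1−δ^4) + 4δ^4, so 4·δ^4 ≥ 3 and δ^4 ≥ 3/4.
δ ≥ (3/4)^(1/4) ≈ 0.931.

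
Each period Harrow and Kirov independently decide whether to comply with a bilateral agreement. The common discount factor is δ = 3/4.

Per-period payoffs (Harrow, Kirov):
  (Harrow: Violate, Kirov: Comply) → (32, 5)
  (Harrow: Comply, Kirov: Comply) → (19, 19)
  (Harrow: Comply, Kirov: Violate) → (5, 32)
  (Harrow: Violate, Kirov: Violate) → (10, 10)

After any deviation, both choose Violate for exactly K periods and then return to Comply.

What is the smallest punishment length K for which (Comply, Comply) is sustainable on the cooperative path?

3

IC: δ(1−δ^K)/(1−δ) ≥ (32−19)/(19−10) = 13/9.
With δ = 3/4: need 1 − δ^K ≥ 13/9·(1−3/4)/(3/4), i.e. δ^K ≤ 0.5185.
Since (3/4)^2 = 0.5625 and (3/4)^3 = 0.4219, the smallest such K is 3.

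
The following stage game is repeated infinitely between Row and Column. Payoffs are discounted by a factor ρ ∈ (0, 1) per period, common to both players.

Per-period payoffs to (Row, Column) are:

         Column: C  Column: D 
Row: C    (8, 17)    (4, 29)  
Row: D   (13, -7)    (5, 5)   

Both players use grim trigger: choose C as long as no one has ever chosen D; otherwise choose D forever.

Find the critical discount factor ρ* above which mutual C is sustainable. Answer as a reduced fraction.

For Row: deviation gain 13−8 = 5, per-period punishment loss 8−5 = 3. IC gives ρ ≥ 5/8.
For Column: gain 12, loss 12 per period, so ρ ≥ 12/24 = 1/2.
The tighter constraint is Row's, so cooperation needs ρ ≥ 5/8.

5/8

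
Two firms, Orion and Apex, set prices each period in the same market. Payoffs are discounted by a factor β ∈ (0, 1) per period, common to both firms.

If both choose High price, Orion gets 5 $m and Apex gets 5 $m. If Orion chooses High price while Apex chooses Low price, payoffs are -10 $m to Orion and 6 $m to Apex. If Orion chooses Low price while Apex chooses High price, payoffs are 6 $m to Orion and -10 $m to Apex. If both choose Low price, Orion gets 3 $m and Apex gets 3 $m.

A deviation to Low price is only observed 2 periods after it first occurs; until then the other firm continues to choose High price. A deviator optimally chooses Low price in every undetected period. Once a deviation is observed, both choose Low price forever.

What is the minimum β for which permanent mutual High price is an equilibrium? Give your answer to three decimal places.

0.577

A deviator earns 6 for 2 periods, then 3 forever; cooperating earns 5 forever. Multiplying the IC by (1−β):
5 ≥ 6(1−β^2) + 3β^2, so 3·β^2 ≥ 1 and β^2 ≥ 1/3.
β ≥ (1/3)^(1/2) ≈ 0.577.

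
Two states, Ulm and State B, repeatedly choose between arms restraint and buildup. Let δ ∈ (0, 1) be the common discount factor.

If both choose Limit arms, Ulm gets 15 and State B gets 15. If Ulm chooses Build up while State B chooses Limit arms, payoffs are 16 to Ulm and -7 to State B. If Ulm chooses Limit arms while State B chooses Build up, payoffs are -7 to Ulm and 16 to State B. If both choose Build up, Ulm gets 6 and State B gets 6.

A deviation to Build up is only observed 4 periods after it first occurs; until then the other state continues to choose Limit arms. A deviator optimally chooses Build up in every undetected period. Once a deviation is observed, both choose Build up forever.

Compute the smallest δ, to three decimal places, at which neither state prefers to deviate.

0.562

Deviating for the 4 undetected periods gains 16−15 = 1 per period over cooperation, then loses 15−6 = 9 per period forever once punishment starts.
Gain: 1(1 + δ + … + δ^3); loss: 9·δ^4/(1−δ).
No profitable deviation ⇔ 1(1−δ^4) ≤ 9·δ^4, i.e. δ^4 ≥ 1/(1+9) = 1/10.
Hence δ ≥ (1/10)^(1/4) ≈ 0.562.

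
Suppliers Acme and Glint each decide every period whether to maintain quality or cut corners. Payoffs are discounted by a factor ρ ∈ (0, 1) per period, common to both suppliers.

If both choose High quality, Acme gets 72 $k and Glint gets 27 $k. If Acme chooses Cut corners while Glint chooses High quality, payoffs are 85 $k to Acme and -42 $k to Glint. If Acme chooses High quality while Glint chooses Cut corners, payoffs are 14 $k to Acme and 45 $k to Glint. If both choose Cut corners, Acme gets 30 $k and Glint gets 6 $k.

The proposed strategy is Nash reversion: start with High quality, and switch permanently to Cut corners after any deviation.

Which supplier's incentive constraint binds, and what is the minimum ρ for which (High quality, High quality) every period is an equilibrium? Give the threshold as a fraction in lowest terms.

Glint; ρ ≥ 6/13

Acme: cooperation gives 72 each period; deviation gives 85 once then 30 forever.
  72/(1−ρ) ≥ 85 + 30ρ/(1−ρ) ⇒ ρ ≥ 13/55.
Glint: cooperation gives 27 each period; deviation gives 45 once then 6 forever.
  ρ ≥ 18/39 = 6/13.
Both must hold, so the binding constraint is Glint's: ρ ≥ 6/13.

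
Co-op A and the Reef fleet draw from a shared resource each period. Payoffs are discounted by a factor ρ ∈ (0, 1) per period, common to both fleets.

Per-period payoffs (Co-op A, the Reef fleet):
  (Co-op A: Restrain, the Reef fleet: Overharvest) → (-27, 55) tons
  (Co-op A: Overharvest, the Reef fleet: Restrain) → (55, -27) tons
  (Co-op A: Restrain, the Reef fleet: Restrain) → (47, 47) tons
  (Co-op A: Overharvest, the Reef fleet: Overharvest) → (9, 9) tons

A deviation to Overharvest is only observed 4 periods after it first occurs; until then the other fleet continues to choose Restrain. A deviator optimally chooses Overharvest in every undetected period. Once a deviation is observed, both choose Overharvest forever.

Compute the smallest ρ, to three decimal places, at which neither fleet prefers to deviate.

Deviating for the 4 undetected periods gains 55−47 = 8 per period over cooperation, then loses 47−9 = 38 per period forever once punishment starts.
Gain: 8(1 + ρ + … + ρ^3); loss: 38·ρ^4/(1−ρ).
No profitable deviation ⇔ 8(1−ρ^4) ≤ 38·ρ^4, i.e. ρ^4 ≥ 8/(8+38) = 4/23.
Hence ρ ≥ (4/23)^(1/4) ≈ 0.646.

0.646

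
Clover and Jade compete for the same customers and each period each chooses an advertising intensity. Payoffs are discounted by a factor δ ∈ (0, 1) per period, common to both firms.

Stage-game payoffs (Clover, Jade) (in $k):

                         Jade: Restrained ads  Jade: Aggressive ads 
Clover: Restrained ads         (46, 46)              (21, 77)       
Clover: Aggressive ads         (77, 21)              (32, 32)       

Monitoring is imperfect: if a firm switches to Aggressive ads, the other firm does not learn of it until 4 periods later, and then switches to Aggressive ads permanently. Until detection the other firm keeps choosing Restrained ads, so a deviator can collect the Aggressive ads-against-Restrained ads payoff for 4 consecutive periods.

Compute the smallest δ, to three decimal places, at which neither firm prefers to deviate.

0.911

Deviating for the 4 undetected periods gains 77−46 = 31 per period over cooperation, then loses 46−32 = 14 per period forever once punishment starts.
Gain: 31(1 + δ + … + δ^3); loss: 14·δ^4/(1−δ).
No profitable deviation ⇔ 31(1−δ^4) ≤ 14·δ^4, i.e. δ^4 ≥ 31/(31+14) = 31/45.
Hence δ ≥ (31/45)^(1/4) ≈ 0.911.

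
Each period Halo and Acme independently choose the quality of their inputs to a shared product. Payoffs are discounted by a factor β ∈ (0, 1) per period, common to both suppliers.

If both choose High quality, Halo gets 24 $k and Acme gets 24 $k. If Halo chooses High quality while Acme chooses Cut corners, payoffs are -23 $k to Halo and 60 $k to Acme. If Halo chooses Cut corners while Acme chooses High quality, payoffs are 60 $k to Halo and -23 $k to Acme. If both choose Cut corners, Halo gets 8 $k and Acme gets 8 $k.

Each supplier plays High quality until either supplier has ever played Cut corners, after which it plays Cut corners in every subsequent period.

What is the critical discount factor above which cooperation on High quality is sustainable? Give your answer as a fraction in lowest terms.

Cooperation forever yields 24 each period: 24/(1−β).
Deviating yields 60 once, then 8 forever: 60 + 8β/(1−β).
No profitable deviation requires 24/(1−β) ≥ 60 + 8β/(1−β).
Multiplying by (1−β): 24 ≥ 60(1−β) + 8β = 60 − 52β.
So 52β ≥ 36, i.e. β ≥ 36/52 = 9/13.

9/13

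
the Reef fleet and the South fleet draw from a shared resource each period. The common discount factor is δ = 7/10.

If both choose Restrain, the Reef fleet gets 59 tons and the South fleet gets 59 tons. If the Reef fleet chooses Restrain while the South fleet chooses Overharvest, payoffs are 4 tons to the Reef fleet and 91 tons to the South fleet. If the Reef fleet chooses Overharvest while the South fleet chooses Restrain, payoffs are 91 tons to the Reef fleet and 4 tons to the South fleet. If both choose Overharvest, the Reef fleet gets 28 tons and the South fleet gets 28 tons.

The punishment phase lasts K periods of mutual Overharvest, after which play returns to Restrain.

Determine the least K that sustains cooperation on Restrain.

2

No profitable deviation requires (59−28)(δ+…+δ^K) ≥ 91−59, i.e. δ+…+δ^K ≥ 32/31 ≈ 1.0323.
With δ = 7/10, the partial sums are K=1: 0.7000, K=2: 1.1900.
K = 2 is the first length at which the sum reaches 1.0323.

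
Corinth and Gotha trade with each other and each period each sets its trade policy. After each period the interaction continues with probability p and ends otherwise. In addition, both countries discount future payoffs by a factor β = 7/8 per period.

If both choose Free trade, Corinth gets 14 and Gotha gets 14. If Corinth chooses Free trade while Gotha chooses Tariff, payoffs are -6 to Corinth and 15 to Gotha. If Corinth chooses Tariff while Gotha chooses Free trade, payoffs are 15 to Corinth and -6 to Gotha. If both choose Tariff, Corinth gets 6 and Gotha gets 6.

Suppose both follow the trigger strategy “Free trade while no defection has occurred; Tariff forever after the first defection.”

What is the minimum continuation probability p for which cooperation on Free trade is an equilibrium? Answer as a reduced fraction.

With continuation probability p and discount β, the effective per-period discount factor is βp.
Grim-trigger IC: βp ≥ (15−14)/(15−6) = 1/9.
So p ≥ (1/9)/(7/8) = 8/63.

8/63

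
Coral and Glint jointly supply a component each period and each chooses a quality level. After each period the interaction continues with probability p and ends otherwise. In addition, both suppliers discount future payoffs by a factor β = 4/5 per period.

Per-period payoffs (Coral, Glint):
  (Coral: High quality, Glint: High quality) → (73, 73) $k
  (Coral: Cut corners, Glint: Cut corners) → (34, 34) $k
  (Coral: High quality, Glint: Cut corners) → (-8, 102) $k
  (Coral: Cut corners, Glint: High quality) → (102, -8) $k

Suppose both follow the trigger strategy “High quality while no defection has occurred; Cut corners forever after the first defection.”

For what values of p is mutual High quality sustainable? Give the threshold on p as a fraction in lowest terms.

145/272

With continuation probability p and discount β, the effective per-period discount factor is βp.
Grim-trigger IC: βp ≥ (102−73)/(102−34) = 29/68.
So p ≥ (29/68)/(4/5) = 145/272.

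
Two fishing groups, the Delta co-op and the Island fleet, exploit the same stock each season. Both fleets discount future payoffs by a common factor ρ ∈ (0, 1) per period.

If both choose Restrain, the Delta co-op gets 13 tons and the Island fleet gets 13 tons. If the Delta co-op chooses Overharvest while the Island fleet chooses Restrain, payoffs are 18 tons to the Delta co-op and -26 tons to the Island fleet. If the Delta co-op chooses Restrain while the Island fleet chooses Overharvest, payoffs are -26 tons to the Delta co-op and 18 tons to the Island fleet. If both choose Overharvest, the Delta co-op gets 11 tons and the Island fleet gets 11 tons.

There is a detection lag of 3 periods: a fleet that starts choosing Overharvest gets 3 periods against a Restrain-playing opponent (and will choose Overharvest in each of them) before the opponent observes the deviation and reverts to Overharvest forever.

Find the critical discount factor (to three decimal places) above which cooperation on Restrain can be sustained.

0.894

Deviating for the 3 undetected periods gains 18−13 = 5 per period over cooperation, then loses 13−11 = 2 per period forever once punishment starts.
Gain: 5(1 + ρ + … + ρ^2); loss: 2·ρ^3/(1−ρ).
No profitable deviation ⇔ 5(1−ρ^3) ≤ 2·ρ^3, i.e. ρ^3 ≥ 5/(5+2) = 5/7.
Hence ρ ≥ (5/7)^(1/3) ≈ 0.894.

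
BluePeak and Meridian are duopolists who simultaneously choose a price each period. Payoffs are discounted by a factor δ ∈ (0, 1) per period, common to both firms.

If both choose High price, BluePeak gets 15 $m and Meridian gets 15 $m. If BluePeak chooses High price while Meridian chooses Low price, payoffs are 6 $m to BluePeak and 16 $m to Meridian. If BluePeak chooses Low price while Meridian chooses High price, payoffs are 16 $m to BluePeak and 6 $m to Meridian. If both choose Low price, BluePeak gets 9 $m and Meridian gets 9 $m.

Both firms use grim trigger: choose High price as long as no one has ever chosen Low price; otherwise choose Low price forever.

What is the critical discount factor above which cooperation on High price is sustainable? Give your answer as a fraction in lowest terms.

1/7

Under grim trigger the critical discount factor is (T−C)/(T−P) with T = 16, C = 15, P = 9.
δ* = (16−15)/(16−9) = 1/7.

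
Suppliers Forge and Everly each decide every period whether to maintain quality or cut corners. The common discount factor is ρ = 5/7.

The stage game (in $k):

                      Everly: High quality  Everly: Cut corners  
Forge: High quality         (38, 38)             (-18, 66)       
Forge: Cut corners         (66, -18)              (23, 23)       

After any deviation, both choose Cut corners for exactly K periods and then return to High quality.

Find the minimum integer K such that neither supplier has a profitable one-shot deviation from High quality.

5

IC: ρ(1−ρ^K)/(1−ρ) ≥ (66−38)/(38−23) = 28/15.
With ρ = 5/7: need 1 − ρ^K ≥ 28/15·(1−5/7)/(5/7), i.e. ρ^K ≤ 0.2533.
Since (5/7)^4 = 0.2603 and (5/7)^5 = 0.1859, the smallest such K is 5.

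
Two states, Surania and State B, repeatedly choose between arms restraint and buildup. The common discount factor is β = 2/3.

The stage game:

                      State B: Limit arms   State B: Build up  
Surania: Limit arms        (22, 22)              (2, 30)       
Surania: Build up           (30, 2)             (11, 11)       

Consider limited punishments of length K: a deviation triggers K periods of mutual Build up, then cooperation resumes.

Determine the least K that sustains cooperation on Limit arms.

2

Need Σ_{k=1}^{K} β^k ≥ (30−22)/(22−11) = 0.7273 at β = 2/3.
At K = 1 the sum is 0.6667 < 0.7273; at K = 2 it is 1.1111 ≥ 0.7273.
So the minimum punishment length is K = 2.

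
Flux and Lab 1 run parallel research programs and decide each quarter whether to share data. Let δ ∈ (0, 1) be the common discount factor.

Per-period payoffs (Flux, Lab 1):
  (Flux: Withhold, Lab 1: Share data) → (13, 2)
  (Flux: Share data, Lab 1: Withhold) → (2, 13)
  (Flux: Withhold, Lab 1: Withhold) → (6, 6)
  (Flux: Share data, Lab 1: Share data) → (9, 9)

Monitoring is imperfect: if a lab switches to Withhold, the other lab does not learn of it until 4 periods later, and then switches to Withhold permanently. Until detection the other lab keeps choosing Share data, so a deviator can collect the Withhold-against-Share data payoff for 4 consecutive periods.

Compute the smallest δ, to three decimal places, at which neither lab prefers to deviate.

0.869

A deviator earns 13 for 4 periods, then 6 forever; cooperating earns 9 forever. Multiplying the IC by (1−δ):
9 ≥ 13(1−δ^4) + 6δ^4, so 7·δ^4 ≥ 4 and δ^4 ≥ 4/7.
δ ≥ (4/7)^(1/4) ≈ 0.869.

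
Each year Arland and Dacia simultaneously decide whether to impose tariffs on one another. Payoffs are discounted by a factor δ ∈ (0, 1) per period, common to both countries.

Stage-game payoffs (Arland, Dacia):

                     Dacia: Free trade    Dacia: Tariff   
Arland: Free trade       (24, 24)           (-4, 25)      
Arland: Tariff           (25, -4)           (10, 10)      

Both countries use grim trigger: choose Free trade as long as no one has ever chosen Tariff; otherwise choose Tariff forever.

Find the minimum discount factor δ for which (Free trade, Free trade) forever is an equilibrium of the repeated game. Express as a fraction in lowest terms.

1/15

Under grim trigger the critical discount factor is (T−C)/(T−P) with T = 25, C = 24, P = 10.
δ* = (25−24)/(25−10) = 1/15.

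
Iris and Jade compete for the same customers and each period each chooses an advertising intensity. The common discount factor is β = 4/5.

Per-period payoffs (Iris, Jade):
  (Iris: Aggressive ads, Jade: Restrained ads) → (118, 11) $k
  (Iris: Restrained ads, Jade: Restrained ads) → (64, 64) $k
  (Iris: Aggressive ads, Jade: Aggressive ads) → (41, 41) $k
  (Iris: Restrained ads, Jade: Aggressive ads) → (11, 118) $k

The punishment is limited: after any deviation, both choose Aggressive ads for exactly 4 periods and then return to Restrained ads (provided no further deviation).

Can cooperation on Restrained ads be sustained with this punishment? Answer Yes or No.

Comparing payoff streams over the 5 periods until play realigns: cooperate → 64(1+β+…+β^4); deviate → 118 + 41(β+…+β^4).
Cooperation is sustained iff (64−41)(β+…+β^4) ≥ 118−64.
β+…+β^4 = 4/5·(1−(4/5)^4)/(1−4/5) = 2.3616, and (118−64)/(64−41) = 2.3478.
2.3616 ≥ 2.3478, so cooperation is sustainable.

Yes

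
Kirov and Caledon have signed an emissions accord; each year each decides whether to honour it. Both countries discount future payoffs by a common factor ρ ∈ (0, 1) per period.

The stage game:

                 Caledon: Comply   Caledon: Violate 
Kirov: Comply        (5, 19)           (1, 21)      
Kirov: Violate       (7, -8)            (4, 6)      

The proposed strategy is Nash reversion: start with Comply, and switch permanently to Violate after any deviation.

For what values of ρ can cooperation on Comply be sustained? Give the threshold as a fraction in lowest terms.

2/3

Kirov: cooperation gives 5 each period; deviation gives 7 once then 4 forever.
  5/(1−ρ) ≥ 7 + 4ρ/(1−ρ) ⇒ ρ ≥ 2/3.
Caledon: cooperation gives 19 each period; deviation gives 21 once then 6 forever.
  ρ ≥ 2/15.
Both must hold, so the binding constraint is Kirov's: ρ ≥ 2/3.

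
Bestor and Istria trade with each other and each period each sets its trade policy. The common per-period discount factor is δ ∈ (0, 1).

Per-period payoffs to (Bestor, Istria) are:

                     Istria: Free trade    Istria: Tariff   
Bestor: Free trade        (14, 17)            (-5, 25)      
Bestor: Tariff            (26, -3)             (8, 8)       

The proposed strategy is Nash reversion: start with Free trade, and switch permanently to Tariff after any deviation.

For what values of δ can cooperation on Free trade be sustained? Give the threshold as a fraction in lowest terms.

Bestor's threshold: (26−14)/(26−8) = 2/3.
Istria's threshold: (25−17)/(25−8) = 8/17.
2/3 > 8/17, so Bestor binds and δ* = 2/3.

2/3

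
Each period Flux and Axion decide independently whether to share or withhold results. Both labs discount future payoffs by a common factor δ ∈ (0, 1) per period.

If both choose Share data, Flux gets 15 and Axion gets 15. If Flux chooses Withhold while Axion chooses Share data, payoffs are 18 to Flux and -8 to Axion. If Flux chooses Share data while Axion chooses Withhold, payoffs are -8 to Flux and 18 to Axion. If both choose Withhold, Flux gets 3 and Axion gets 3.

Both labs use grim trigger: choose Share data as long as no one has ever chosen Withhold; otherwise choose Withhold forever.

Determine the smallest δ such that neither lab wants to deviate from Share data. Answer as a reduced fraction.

1/5

One-period gain from deviating is 18 − 15 = 3. The loss is 15 − 3 = 12 in every subsequent period, with present value 12·δ/(1−δ).
Deviation is unprofitable when 12·δ/(1−δ) ≥ 3, i.e. δ/(1−δ) ≥ 1/4.
Equivalently δ ≥ 3/(3+12) = 1/5.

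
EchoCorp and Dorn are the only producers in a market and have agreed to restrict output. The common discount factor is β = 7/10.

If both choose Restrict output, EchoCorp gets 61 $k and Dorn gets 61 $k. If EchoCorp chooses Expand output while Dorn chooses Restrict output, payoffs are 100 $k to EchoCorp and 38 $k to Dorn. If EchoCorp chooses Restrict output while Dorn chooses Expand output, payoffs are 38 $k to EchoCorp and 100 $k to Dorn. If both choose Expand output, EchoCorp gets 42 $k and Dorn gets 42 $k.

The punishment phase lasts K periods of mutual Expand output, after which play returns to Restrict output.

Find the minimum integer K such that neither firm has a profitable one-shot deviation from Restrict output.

6

IC: β(1−β^K)/(1−β) ≥ (100−61)/(61−42) = 39/19.
With β = 7/10: need 1 − β^K ≥ 39/19·(1−7/10)/(7/10), i.e. β^K ≤ 0.1203.
Since (7/10)^5 = 0.1681 and (7/10)^6 = 0.1176, the smallest such K is 6.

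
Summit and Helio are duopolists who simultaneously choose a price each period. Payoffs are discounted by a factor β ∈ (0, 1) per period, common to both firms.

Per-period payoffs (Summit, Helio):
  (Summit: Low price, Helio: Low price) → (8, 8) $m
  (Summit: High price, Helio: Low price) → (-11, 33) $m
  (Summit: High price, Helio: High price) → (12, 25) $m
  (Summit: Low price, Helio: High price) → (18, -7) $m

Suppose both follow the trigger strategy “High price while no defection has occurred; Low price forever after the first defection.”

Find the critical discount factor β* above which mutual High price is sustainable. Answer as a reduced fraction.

Summit's threshold: (18−12)/(18−8) = 3/5.
Helio's threshold: (33−25)/(33−8) = 8/25.
3/5 > 8/25, so Summit binds and β* = 3/5.

3/5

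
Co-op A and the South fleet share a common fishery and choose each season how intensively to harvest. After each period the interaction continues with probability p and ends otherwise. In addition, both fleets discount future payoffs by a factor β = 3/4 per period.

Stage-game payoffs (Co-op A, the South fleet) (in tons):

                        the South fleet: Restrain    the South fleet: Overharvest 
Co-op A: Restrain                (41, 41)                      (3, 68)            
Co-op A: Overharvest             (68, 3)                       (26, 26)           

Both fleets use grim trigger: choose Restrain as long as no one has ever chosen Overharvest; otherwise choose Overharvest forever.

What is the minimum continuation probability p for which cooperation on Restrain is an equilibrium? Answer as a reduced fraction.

6/7

Expected continuation weight on next period's payoff is β·p = 3/4·p, which plays the role of the discount factor.
Cooperation requires 3/4·p ≥ (68−41)/(68−26) = 9/14, hence p ≥ 6/7.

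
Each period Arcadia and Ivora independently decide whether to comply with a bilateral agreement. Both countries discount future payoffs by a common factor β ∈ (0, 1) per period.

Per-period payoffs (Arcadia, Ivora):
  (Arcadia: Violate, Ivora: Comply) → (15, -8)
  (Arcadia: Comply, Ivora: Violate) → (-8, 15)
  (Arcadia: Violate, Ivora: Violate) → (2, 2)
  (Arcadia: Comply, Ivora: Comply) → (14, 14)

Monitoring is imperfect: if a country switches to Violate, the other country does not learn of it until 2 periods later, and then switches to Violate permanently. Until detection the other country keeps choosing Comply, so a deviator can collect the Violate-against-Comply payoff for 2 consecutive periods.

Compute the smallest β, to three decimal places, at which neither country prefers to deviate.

0.277

A deviator earns 15 for 2 periods, then 2 forever; cooperating earns 14 forever. Multiplying the IC by (1−β):
14 ≥ 15(1−β^2) + 2β^2, so 13·β^2 ≥ 1 and β^2 ≥ 1/13.
β ≥ (1/13)^(1/2) ≈ 0.277.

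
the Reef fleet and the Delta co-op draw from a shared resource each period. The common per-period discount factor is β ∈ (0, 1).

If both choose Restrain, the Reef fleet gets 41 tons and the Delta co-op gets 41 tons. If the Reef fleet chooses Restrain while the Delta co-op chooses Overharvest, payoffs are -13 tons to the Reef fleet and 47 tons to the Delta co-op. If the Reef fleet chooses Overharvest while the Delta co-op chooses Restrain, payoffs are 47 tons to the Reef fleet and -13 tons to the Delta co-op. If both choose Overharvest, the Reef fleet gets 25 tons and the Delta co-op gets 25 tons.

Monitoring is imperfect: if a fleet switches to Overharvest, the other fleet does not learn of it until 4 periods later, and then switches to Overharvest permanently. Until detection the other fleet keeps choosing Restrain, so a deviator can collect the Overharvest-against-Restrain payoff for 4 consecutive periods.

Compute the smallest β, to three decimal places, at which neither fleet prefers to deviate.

0.723

Deviating for the 4 undetected periods gains 47−41 = 6 per period over cooperation, then loses 41−25 = 16 per period forever once punishment starts.
Gain: 6(1 + β + … + β^3); loss: 16·β^4/(1−β).
No profitable deviation ⇔ 6(1−β^4) ≤ 16·β^4, i.e. β^4 ≥ 6/(6+16) = 3/11.
Hence β ≥ (3/11)^(1/4) ≈ 0.723.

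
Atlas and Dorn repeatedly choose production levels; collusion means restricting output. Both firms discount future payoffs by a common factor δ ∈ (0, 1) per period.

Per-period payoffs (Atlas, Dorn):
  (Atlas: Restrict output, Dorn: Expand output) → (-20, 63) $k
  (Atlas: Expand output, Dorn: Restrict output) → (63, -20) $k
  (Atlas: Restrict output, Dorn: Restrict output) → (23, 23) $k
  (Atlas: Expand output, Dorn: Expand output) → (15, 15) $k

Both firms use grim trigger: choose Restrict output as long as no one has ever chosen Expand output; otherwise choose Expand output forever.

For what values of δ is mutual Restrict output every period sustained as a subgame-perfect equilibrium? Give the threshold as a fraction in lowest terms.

5/6

23/(1−δ) ≥ 63 + 15δ/(1−δ)
23 ≥ 63 − 48δ
δ ≥ 40/48 = 5/6.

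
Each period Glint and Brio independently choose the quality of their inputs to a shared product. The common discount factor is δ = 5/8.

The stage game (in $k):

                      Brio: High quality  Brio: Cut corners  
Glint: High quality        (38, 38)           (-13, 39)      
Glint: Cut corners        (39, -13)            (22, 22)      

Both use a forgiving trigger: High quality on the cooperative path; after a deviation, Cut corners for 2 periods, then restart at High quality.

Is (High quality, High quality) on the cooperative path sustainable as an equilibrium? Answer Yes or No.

A one-shot deviation gives 39 now, then 22 for 2 periods, then back to 38.
Gain from deviating: (39−38) today; loss: (38−22) in each of the next 2 periods.
No-deviation condition: (38−22)(δ+…+δ^2) ≥ 39−38, i.e. δ+…+δ^2 ≥ 1/16.
At δ = 5/8: δ+…+δ^2 = 1.0156 ≥ 0.0625.
So cooperation is sustainable.

Yes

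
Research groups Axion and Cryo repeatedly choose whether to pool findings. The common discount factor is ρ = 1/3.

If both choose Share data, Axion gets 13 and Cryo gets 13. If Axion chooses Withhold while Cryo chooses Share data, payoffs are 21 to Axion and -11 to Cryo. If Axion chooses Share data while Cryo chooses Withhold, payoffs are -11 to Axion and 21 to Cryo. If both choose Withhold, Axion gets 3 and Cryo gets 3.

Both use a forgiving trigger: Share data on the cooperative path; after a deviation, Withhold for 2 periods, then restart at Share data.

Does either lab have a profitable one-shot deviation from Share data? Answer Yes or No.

A one-shot deviation gives 21 now, then 3 for 2 periods, then back to 13.
Gain from deviating: (21−13) today; loss: (13−3) in each of the next 2 periods.
No-deviation condition: (13−3)(ρ+…+ρ^2) ≥ 21−13, i.e. ρ+…+ρ^2 ≥ 4/5.
At ρ = 1/3: ρ+…+ρ^2 = 0.4444 < 0.8000.
So cooperation is not sustainable.

Yes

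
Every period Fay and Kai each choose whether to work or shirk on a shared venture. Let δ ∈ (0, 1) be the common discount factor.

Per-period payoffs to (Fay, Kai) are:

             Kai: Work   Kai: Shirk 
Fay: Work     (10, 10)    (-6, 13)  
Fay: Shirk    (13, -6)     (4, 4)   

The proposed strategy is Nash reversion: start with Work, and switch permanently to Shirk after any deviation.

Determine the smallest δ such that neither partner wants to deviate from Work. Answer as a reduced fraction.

1/3

Under grim trigger the critical discount factor is (T−C)/(T−P) with T = 13, C = 10, P = 4.
δ* = (13−10)/(13−4) = 3/9 = 1/3.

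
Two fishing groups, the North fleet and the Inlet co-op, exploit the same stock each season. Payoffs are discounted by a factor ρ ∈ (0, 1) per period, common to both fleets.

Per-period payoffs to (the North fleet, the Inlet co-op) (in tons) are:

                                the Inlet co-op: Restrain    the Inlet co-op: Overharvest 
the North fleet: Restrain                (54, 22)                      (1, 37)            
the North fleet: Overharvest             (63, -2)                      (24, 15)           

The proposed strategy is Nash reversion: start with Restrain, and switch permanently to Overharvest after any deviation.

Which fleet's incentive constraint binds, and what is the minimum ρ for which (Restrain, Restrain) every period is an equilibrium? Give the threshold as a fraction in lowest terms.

For the North fleet: deviation gain 63−54 = 9, per-period punishment loss 54−24 = 30. IC gives ρ ≥ 9/39 = 3/13.
For the Inlet co-op: gain 15, loss 7 per period, so ρ ≥ 15/22.
The tighter constraint is the Inlet co-op's, so cooperation needs ρ ≥ 15/22.

the Inlet co-op; ρ ≥ 15/22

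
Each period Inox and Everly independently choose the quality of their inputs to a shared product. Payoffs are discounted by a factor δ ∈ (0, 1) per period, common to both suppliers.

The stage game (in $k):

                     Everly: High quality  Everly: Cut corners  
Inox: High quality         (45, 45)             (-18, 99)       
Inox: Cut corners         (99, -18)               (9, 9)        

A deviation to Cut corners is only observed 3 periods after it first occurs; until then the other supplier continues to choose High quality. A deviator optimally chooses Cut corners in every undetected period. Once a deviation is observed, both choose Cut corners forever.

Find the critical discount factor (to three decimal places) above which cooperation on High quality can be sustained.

The best deviation is to choose Cut corners for all 3 undetected periods, earning 99 each, then 9 forever once detected.
Deviation value: 99(1−δ^3)/(1−δ) + 9δ^3/(1−δ); cooperation value: 45/(1−δ).
IC: 45 ≥ 99(1−δ^3) + 9δ^3 = 99 − 90δ^3.
So δ^3 ≥ 54/90 = 3/5, giving δ ≥ (3/5)^(1/3) ≈ 0.843.

0.843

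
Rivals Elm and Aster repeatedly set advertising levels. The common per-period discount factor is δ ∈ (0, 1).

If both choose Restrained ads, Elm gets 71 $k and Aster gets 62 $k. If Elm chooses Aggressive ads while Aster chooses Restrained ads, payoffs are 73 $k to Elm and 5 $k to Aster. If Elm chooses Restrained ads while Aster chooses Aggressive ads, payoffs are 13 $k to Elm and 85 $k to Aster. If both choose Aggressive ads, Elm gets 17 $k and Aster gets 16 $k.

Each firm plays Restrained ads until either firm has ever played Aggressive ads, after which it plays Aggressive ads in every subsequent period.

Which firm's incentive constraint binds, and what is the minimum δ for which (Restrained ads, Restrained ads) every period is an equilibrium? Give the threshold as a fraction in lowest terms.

Elm's threshold: (73−71)/(73−17) = 1/28.
Aster's threshold: (85−62)/(85−16) = 1/3.
1/28 < 1/3, so Aster binds and δ* = 1/3.

Aster; δ ≥ 1/3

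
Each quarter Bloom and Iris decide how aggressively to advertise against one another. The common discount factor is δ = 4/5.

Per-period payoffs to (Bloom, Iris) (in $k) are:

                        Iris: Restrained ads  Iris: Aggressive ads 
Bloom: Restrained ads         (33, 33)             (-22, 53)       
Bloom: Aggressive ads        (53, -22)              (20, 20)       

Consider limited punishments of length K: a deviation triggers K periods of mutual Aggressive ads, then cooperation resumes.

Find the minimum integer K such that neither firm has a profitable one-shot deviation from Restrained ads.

3

IC: δ(1−δ^K)/(1−δ) ≥ (53−33)/(33−20) = 20/13.
With δ = 4/5: need 1 − δ^K ≥ 20/13·(1−4/5)/(4/5), i.e. δ^K ≤ 0.6154.
Since (4/5)^2 = 0.6400 and (4/5)^3 = 0.5120, the smallest such K is 3.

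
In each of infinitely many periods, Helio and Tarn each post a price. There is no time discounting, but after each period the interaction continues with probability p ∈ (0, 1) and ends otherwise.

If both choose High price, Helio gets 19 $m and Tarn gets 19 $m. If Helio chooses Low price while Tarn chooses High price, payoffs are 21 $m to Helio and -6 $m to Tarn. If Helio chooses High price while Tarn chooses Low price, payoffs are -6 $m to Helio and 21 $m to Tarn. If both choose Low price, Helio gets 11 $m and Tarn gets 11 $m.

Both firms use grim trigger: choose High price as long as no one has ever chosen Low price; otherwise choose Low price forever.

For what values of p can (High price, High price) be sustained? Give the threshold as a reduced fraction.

1/5

Expected cooperation value is 19 + p·19 + p²·19 + … = 19/(1−p); deviation gives 21 + p·11/(1−p).
19 ≥ 21(1−p) + 11p ⇒ 10p ≥ 2 ⇒ p ≥ 2/10 = 1/5.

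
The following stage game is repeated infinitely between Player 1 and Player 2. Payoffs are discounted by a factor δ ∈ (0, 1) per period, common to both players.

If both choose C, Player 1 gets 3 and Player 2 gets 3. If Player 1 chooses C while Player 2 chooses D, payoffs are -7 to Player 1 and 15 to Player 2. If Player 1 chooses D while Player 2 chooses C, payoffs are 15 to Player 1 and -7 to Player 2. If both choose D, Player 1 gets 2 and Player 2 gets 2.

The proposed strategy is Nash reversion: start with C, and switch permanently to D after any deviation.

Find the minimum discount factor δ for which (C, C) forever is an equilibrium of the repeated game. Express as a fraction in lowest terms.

12/13

One-period gain from deviating is 15 − 3 = 12. The loss is 3 − 2 = 1 in every subsequent period, with present value 1·δ/(1−δ).
Deviation is unprofitable when 1·δ/(1−δ) ≥ 12, i.e. δ/(1−δ) ≥ 12.
Equivalently δ ≥ 12/(12+1) = 12/13.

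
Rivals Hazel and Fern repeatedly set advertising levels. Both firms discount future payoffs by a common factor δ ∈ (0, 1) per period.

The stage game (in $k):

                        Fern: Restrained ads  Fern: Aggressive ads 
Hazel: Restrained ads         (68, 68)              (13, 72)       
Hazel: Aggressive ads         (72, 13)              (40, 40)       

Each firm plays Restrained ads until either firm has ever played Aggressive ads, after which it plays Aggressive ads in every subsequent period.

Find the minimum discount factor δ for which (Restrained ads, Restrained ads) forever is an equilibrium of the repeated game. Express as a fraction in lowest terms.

Cooperation forever yields 68 each period: 68/(1−δ).
Deviating yields 72 once, then 40 forever: 72 + 40δ/(1−δ).
No profitable deviation requires 68/(1−δ) ≥ 72 + 40δ/(1−δ).
Multiplying by (1−δ): 68 ≥ 72(1−δ) + 40δ = 72 − 32δ.
So 32δ ≥ 4, i.e. δ ≥ 4/32 = 1/8.

1/8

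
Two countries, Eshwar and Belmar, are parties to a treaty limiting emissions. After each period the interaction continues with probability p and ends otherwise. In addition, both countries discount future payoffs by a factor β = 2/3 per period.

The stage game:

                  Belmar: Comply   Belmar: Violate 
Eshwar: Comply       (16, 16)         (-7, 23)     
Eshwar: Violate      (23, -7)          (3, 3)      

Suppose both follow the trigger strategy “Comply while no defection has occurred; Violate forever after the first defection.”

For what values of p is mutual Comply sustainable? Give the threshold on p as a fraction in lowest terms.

Expected continuation weight on next period's payoff is β·p = 2/3·p, which plays the role of the discount factor.
Cooperation requires 2/3·p ≥ (23−16)/(23−3) = 7/20, hence p ≥ 21/40.

21/40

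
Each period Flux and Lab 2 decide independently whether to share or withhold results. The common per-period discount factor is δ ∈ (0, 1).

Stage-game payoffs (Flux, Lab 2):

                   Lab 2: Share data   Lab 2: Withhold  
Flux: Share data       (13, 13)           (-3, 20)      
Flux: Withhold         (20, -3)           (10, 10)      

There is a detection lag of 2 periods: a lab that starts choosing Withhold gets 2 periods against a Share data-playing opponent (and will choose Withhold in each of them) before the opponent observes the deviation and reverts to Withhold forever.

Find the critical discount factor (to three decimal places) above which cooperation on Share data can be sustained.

0.837

Deviating for the 2 undetected periods gains 20−13 = 7 per period over cooperation, then loses 13−10 = 3 per period forever once punishment starts.
Gain: 7(1 + δ + … + δ^1); loss: 3·δ^2/(1−δ).
No profitable deviation ⇔ 7(1−δ^2) ≤ 3·δ^2, i.e. δ^2 ≥ 7/(7+3) = 7/10.
Hence δ ≥ (7/10)^(1/2) ≈ 0.837.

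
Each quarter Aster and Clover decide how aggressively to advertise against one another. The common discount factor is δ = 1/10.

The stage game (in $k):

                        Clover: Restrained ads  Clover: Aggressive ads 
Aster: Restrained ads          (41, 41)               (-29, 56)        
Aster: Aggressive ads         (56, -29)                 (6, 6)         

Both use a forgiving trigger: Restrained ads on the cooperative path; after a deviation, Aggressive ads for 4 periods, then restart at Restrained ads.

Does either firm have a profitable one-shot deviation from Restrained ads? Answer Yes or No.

A one-shot deviation gives 56 now, then 6 for 4 periods, then back to 41.
Gain from deviating: (56−41) today; loss: (41−6) in each of the next 4 periods.
No-deviation condition: (41−6)(δ+…+δ^4) ≥ 56−41, i.e. δ+…+δ^4 ≥ 3/7.
At δ = 1/10: δ+…+δ^4 = 0.1111 < 0.4286.
So cooperation is not sustainable.

Yes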